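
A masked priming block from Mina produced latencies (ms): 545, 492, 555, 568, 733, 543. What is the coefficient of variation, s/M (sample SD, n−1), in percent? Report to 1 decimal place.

14.4%

n = 6, Σ = 3436, M = 572.6667
Σ(x−M)² = 34193.333; s = √(34193.333/5) = 82.6962
CV = 82.6962 / 572.6667 = 0.14441 = 14.441%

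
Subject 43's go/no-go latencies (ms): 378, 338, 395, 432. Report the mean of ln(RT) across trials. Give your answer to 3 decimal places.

ln(RT): 5.9349, 5.8230, 5.9789, 6.0684
Σ ln(RT) = 23.8053
Mean = 23.8053/4 = 5.95131

5.951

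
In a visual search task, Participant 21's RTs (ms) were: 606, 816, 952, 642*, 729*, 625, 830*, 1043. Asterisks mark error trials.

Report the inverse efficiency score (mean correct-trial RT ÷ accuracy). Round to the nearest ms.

1293 ms

Correct trials (n=5): 606, 816, 952, 625, 1043
Mean correct RT = 4042/5 = 808.4000 ms
Proportion correct = 5/8
IES = 808.4000 / (5/8) = 1293.440 ms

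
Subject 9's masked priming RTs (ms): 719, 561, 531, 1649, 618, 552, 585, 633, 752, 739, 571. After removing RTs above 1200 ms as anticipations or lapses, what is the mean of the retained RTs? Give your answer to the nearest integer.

626 ms

Excluded: 1649
Retained (n=10): Σ = 6261
Mean = 6261/10 = 626.1000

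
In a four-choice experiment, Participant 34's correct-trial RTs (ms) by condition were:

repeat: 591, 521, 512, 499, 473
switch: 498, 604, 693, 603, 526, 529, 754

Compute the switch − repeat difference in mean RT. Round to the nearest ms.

M(repeat) = 2596/5 = 519.200
M(switch) = 4207/7 = 601.000
Difference = 601.000 − 519.200 = 81.800 ms

82 ms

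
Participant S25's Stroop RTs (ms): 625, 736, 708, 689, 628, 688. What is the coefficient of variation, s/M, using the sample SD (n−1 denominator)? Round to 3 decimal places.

n = 6, Σ = 4074, M = 679.0000
Σ(x−M)² = 9788.000; s = √(9788.000/5) = 44.2448
CV = 44.2448 / 679.0000 = 0.06516

0.065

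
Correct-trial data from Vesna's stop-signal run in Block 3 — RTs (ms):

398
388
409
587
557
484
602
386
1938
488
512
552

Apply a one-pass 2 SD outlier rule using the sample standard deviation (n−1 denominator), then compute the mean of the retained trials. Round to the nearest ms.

n = 12, ΣRT = 7301, M = 608.417
Σ(x−M)² = 1995488.92; s = √(1995488.92/11) = 425.920
Cutoffs: 608.417 ± 2·425.920 → [-243.4, 1460.3]
Outside: 1938 → excluded.
Retained (n=11): Σ = 5363, mean = 5363/11 = 487.545

488 ms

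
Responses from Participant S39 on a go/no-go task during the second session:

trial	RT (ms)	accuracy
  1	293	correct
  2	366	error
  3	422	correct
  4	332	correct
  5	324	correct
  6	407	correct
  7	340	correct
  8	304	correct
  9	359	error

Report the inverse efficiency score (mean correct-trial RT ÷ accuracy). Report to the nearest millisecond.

445 ms

Correct trials (n=7): 293, 422, 332, 324, 407, 340, 304
Mean correct RT = 2422/7 = 346.0000 ms
Proportion correct = 7/9
IES = 346.0000 / (7/9) = 444.857 ms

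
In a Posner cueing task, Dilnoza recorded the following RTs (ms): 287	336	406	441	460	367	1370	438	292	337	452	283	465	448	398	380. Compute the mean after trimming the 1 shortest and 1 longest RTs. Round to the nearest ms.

Sorted: 283, 287, 292, 336, 337, 367, 380, 398, 406, 438, 441, 448, 452, 460, 465, 1370
Drop lowest 1 (283) and highest 1 (1370)
Remaining (n=14): Σ = 5507, mean = 5507/14 = 393.357

393 ms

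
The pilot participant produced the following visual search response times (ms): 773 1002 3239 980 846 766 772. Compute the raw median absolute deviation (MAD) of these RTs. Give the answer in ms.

80 ms

Sorted: 766, 772, 773, 846, 980, 1002, 3239 → median = 846
|x − 846|: 73, 156, 2393, 134, 0, 80, 74
Sorted deviations: 0, 73, 74, 80, 134, 156, 2393 → MAD = 80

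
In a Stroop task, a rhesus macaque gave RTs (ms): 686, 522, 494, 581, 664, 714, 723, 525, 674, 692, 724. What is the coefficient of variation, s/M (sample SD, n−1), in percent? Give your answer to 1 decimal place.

n = 11, Σ = 6999, M = 636.2727
Σ(x−M)² = 77766.182; s = √(77766.182/10) = 88.1851
CV = 88.1851 / 636.2727 = 0.13860 = 13.860%

13.9%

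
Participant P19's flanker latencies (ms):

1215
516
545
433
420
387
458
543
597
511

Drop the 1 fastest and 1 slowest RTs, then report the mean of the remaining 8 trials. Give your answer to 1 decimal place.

502.9 ms

Sorted: 387, 420, 433, 458, 511, 516, 543, 545, 597, 1215
Drop lowest 1 (387) and highest 1 (1215)
Remaining (n=8): Σ = 4023, mean = 4023/8 = 502.875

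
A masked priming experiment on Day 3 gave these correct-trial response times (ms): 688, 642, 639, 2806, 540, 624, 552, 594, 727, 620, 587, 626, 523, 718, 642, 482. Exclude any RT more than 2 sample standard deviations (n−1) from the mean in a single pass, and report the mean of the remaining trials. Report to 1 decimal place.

613.6 ms

n = 16, ΣRT = 12010, M = 750.625
Σ(x−M)² = 4573889.75; s = √(4573889.75/15) = 552.201
Cutoffs: 750.625 ± 2·552.201 → [-353.8, 1855.0]
Outside: 2806 → excluded.
Retained (n=15): Σ = 9204, mean = 9204/15 = 613.600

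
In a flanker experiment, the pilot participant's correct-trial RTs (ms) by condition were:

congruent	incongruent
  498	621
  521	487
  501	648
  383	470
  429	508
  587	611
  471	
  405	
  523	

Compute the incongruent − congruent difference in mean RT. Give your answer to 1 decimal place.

M(congruent) = 4318/9 = 479.778
M(incongruent) = 3345/6 = 557.500
Difference = 557.500 − 479.778 = 77.722 ms

77.7 ms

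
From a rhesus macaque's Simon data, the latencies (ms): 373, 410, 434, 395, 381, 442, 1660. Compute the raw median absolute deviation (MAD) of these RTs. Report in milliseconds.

Sorted: 373, 381, 395, 410, 434, 442, 1660 → median = 410
|x − 410|: 37, 0, 24, 15, 29, 32, 1250
Sorted deviations: 0, 15, 24, 29, 32, 37, 1250 → MAD = 29

29 ms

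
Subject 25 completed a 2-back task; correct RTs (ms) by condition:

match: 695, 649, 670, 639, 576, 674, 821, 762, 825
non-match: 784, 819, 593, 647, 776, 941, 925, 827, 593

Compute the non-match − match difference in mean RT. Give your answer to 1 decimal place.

M(match) = 6311/9 = 701.222
M(non-match) = 6905/9 = 767.222
Difference = 767.222 − 701.222 = 66.000 ms

66.0 ms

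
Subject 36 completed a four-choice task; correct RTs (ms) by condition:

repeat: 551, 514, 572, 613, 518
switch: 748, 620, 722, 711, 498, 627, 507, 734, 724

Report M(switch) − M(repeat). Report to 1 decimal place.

M(repeat) = 2768/5 = 553.600
M(switch) = 5891/9 = 654.556
Difference = 654.556 − 553.600 = 100.956 ms

101.0 ms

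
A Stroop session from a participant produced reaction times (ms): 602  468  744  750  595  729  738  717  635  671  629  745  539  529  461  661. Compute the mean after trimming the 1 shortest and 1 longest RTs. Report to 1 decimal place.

643.0 ms

Sorted: 461, 468, 529, 539, 595, 602, 629, 635, 661, 671, 717, 729, 738, 744, 745, 750
Drop lowest 1 (461) and highest 1 (750)
Remaining (n=14): Σ = 9002, mean = 9002/14 = 643.000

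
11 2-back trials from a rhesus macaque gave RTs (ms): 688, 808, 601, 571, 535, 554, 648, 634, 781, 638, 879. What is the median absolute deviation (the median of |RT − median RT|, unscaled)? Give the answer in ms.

Sorted: 535, 554, 571, 601, 634, 638, 648, 688, 781, 808, 879 → median = 638
|x − 638|: 50, 170, 37, 67, 103, 84, 10, 4, 143, 0, 241
Sorted deviations: 0, 4, 10, 37, 50, 67, 84, 103, 143, 170, 241 → MAD = 67

67 ms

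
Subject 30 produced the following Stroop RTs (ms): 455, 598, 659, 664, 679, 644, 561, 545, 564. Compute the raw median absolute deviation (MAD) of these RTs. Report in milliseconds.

Sorted: 455, 545, 561, 564, 598, 644, 659, 664, 679 → median = 598
|x − 598|: 143, 0, 61, 66, 81, 46, 37, 53, 34
Sorted deviations: 0, 34, 37, 46, 53, 61, 66, 81, 143 → MAD = 53

53 ms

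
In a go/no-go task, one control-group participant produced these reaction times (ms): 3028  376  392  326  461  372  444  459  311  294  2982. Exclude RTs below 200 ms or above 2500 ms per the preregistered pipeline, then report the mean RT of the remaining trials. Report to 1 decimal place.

Excluded: 2982, 3028
Retained (n=9): Σ = 3435
Mean = 3435/9 = 381.6667

381.7 ms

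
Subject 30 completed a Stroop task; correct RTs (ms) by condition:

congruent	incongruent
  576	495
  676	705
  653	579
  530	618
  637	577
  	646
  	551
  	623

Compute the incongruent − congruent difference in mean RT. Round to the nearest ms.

-15 ms

M(congruent) = 3072/5 = 614.400
M(incongruent) = 4794/8 = 599.250
Difference = 599.250 − 614.400 = -15.150 ms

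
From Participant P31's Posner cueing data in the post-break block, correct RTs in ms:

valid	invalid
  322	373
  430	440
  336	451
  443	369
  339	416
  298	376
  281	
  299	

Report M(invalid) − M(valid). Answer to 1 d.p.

M(valid) = 2748/8 = 343.500
M(invalid) = 2425/6 = 404.167
Difference = 404.167 − 343.500 = 60.667 ms

60.7 ms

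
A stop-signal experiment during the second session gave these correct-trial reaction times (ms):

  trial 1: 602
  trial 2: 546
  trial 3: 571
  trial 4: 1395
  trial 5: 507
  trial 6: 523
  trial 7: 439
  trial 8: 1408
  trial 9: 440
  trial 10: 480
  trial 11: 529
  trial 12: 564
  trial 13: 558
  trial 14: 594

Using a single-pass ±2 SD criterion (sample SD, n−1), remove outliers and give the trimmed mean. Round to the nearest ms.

529 ms

n = 14, ΣRT = 9156, M = 654.000
Σ(x−M)² = 1336462.00; s = √(1336462.00/13) = 320.632
Cutoffs: 654.000 ± 2·320.632 → [12.7, 1295.3]
Outside: 1395, 1408 → excluded.
Retained (n=12): Σ = 6353, mean = 6353/12 = 529.417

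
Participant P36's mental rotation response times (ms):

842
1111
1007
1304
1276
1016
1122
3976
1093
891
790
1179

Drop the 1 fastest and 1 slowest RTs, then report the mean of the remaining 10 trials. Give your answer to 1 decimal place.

1084.1 ms

Sorted: 790, 842, 891, 1007, 1016, 1093, 1111, 1122, 1179, 1276, 1304, 3976
Drop lowest 1 (790) and highest 1 (3976)
Remaining (n=10): Σ = 10841, mean = 10841/10 = 1084.100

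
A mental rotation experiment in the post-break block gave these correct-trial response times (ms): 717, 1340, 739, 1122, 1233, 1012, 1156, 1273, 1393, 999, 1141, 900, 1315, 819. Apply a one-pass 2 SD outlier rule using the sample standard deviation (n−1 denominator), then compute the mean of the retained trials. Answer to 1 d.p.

1082.8 ms

n = 14, ΣRT = 15159, M = 1082.786
Σ(x−M)² = 652360.36; s = √(652360.36/13) = 224.012
Cutoffs: 1082.786 ± 2·224.012 → [634.8, 1530.8]
No RTs fall outside the cutoffs; all 14 retained. Mean = 15159/14 = 1082.786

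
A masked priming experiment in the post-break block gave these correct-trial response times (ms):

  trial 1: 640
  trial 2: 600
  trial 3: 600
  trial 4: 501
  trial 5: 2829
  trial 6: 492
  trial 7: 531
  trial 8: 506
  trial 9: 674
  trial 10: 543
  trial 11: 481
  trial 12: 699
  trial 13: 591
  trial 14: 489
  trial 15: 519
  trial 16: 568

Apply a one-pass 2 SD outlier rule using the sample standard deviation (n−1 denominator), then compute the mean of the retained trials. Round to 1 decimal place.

562.3 ms

n = 16, ΣRT = 11263, M = 703.938
Σ(x−M)² = 4884928.94; s = √(4884928.94/15) = 570.668
Cutoffs: 703.938 ± 2·570.668 → [-437.4, 1845.3]
Outside: 2829 → excluded.
Retained (n=15): Σ = 8434, mean = 8434/15 = 562.267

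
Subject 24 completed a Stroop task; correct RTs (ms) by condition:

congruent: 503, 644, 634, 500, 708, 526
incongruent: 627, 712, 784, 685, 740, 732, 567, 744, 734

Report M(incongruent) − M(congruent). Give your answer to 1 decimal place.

116.9 ms

M(congruent) = 3515/6 = 585.833
M(incongruent) = 6325/9 = 702.778
Difference = 702.778 − 585.833 = 116.944 ms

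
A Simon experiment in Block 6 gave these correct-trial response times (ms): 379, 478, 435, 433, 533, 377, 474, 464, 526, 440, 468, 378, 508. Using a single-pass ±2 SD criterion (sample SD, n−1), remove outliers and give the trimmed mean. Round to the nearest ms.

n = 13, ΣRT = 5893, M = 453.308
Σ(x−M)² = 33934.77; s = √(33934.77/12) = 53.178
Cutoffs: 453.308 ± 2·53.178 → [347.0, 559.7]
No RTs fall outside the cutoffs; all 13 retained. Mean = 5893/13 = 453.308

453 ms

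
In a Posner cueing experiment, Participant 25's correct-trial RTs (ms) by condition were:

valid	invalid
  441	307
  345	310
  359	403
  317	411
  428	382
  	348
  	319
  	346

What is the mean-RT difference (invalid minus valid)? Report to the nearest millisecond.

-25 ms

M(valid) = 1890/5 = 378.000
M(invalid) = 2826/8 = 353.250
Difference = 353.250 − 378.000 = -24.750 ms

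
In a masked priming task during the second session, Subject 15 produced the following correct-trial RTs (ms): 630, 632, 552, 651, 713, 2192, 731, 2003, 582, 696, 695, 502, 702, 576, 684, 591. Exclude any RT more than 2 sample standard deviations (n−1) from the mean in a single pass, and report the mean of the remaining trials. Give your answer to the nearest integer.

n = 16, ΣRT = 13132, M = 820.750
Σ(x−M)² = 3806229.00; s = √(3806229.00/15) = 503.735
Cutoffs: 820.750 ± 2·503.735 → [-186.7, 1828.2]
Outside: 2003, 2192 → excluded.
Retained (n=14): Σ = 8937, mean = 8937/14 = 638.357

638 ms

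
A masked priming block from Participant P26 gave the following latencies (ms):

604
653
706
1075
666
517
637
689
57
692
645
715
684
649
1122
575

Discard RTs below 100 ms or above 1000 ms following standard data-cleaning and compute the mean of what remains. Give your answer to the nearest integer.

Excluded: 57, 1075, 1122
Retained (n=13): Σ = 8432
Mean = 8432/13 = 648.6154

649 ms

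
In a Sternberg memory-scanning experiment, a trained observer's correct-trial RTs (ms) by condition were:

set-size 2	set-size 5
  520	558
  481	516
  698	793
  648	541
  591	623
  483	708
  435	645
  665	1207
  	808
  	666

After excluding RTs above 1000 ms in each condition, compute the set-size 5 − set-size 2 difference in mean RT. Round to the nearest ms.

86 ms

set-size 5: exclude 1207
M(set-size 2) = 4521/8 = 565.125
M(set-size 5) = 5858/9 = 650.889
Difference = 650.889 − 565.125 = 85.764 ms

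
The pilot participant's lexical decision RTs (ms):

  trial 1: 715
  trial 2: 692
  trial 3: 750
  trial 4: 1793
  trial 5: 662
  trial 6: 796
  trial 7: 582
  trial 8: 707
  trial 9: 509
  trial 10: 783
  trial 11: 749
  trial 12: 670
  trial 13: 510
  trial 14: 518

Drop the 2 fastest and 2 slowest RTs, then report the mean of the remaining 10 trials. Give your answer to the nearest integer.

Sorted: 509, 510, 518, 582, 662, 670, 692, 707, 715, 749, 750, 783, 796, 1793
Drop lowest 2 (509, 510) and highest 2 (796, 1793)
Remaining (n=10): Σ = 6828, mean = 6828/10 = 682.800

683 ms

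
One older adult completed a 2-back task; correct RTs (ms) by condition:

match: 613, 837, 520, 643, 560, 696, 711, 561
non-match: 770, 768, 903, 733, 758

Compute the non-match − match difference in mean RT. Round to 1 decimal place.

M(match) = 5141/8 = 642.625
M(non-match) = 3932/5 = 786.400
Difference = 786.400 − 642.625 = 143.775 ms

143.8 ms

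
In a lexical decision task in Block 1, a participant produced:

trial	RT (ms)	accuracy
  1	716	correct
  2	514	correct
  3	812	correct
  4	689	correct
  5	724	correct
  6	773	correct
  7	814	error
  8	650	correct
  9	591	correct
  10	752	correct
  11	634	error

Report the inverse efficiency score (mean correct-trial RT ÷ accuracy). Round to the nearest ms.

Correct trials (n=9): 716, 514, 812, 689, 724, 773, 650, 591, 752
Mean correct RT = 6221/9 = 691.2222 ms
Proportion correct = 9/11
IES = 691.2222 / (9/11) = 844.827 ms

845 ms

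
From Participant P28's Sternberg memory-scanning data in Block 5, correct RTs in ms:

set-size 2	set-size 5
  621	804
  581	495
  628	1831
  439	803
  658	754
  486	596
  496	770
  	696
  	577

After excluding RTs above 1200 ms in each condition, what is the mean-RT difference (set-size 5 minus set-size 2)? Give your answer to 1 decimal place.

128.4 ms

set-size 5: exclude 1831
M(set-size 2) = 3909/7 = 558.429
M(set-size 5) = 5495/8 = 686.875
Difference = 686.875 − 558.429 = 128.446 ms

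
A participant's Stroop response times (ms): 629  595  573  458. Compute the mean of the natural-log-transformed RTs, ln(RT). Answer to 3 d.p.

6.328

ln(RT): 6.4441, 6.3886, 6.3509, 6.1269
Σ ln(RT) = 25.3104
Mean = 25.3104/4 = 6.32761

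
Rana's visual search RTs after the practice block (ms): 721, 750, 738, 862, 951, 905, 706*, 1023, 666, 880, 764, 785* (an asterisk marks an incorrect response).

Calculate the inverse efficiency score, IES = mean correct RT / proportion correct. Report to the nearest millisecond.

Correct trials (n=10): 721, 750, 738, 862, 951, 905, 1023, 666, 880, 764
Mean correct RT = 8260/10 = 826.0000 ms
Proportion correct = 10/12
IES = 826.0000 / (10/12) = 991.200 ms

991 ms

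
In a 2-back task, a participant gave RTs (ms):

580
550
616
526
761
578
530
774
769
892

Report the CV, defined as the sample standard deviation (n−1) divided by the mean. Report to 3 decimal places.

n = 10, Σ = 6576, M = 657.6000
Σ(x−M)² = 150860.400; s = √(150860.400/9) = 129.4692
CV = 129.4692 / 657.6000 = 0.19688

0.197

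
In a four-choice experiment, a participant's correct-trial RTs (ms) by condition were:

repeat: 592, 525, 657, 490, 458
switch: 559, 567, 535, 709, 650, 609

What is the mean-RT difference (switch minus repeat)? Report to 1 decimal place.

M(repeat) = 2722/5 = 544.400
M(switch) = 3629/6 = 604.833
Difference = 604.833 − 544.400 = 60.433 ms

60.4 ms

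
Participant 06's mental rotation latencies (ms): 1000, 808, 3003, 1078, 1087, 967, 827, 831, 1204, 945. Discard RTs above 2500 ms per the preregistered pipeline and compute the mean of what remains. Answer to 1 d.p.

971.9 ms

Excluded: 3003
Retained (n=9): Σ = 8747
Mean = 8747/9 = 971.8889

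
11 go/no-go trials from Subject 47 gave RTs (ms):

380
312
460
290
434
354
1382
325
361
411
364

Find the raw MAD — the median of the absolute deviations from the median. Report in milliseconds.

Sorted: 290, 312, 325, 354, 361, 364, 380, 411, 434, 460, 1382 → median = 364
|x − 364|: 16, 52, 96, 74, 70, 10, 1018, 39, 3, 47, 0
Sorted deviations: 0, 3, 10, 16, 39, 47, 52, 70, 74, 96, 1018 → MAD = 47

47 ms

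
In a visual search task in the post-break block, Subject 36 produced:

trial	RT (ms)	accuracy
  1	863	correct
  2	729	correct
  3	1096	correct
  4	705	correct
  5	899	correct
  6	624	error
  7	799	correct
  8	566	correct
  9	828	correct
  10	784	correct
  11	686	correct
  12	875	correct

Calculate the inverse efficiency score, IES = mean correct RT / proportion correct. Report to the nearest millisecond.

Correct trials (n=11): 863, 729, 1096, 705, 899, 799, 566, 828, 784, 686, 875
Mean correct RT = 8830/11 = 802.7273 ms
Proportion correct = 11/12
IES = 802.7273 / (11/12) = 875.702 ms

876 ms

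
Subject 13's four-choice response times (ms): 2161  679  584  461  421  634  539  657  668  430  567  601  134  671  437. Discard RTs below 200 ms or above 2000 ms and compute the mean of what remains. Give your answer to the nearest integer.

565 ms

Excluded: 134, 2161
Retained (n=13): Σ = 7349
Mean = 7349/13 = 565.3077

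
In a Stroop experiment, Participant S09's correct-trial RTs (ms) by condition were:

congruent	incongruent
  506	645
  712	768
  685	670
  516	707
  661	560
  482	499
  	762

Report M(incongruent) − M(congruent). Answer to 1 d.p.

M(congruent) = 3562/6 = 593.667
M(incongruent) = 4611/7 = 658.714
Difference = 658.714 − 593.667 = 65.048 ms

65.0 ms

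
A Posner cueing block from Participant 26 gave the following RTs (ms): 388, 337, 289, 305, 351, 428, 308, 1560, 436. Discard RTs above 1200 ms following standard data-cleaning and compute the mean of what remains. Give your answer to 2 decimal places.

355.25 ms

Excluded: 1560
Retained (n=8): Σ = 2842
Mean = 2842/8 = 355.2500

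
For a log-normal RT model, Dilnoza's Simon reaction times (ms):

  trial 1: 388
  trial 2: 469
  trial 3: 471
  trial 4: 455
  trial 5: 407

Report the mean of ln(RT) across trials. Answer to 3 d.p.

ln(RT): 5.9610, 6.1506, 6.1549, 6.1203, 6.0088
Σ ln(RT) = 30.3956
Mean = 30.3956/5 = 6.07912

6.079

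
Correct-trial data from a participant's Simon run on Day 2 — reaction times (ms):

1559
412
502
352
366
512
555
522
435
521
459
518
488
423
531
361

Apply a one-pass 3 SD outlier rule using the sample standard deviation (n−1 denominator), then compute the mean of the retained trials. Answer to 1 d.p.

463.8 ms

n = 16, ΣRT = 8516, M = 532.250
Σ(x−M)² = 1189127.00; s = √(1189127.00/15) = 281.558
Cutoffs: 532.250 ± 3·281.558 → [-312.4, 1376.9]
Outside: 1559 → excluded.
Retained (n=15): Σ = 6957, mean = 6957/15 = 463.800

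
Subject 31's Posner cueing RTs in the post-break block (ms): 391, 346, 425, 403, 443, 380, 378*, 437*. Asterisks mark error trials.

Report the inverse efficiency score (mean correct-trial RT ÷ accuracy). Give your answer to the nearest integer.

531 ms

Correct trials (n=6): 391, 346, 425, 403, 443, 380
Mean correct RT = 2388/6 = 398.0000 ms
Proportion correct = 6/8
IES = 398.0000 / (6/8) = 530.667 ms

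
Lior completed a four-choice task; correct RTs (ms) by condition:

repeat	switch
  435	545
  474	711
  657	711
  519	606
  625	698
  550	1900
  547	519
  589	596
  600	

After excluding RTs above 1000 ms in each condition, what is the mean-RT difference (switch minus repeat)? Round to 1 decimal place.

switch: exclude 1900
M(repeat) = 4996/9 = 555.111
M(switch) = 4386/7 = 626.571
Difference = 626.571 − 555.111 = 71.460 ms

71.5 ms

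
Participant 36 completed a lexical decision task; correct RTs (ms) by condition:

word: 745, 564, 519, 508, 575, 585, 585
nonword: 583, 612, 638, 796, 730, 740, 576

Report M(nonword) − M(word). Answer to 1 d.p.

84.9 ms

M(word) = 4081/7 = 583.000
M(nonword) = 4675/7 = 667.857
Difference = 667.857 − 583.000 = 84.857 ms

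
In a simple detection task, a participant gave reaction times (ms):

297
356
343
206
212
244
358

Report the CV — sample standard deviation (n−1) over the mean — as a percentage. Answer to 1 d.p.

23.3%

n = 7, Σ = 2016, M = 288.0000
Σ(x−M)² = 27066.000; s = √(27066.000/6) = 67.1640
CV = 67.1640 / 288.0000 = 0.23321 = 23.321%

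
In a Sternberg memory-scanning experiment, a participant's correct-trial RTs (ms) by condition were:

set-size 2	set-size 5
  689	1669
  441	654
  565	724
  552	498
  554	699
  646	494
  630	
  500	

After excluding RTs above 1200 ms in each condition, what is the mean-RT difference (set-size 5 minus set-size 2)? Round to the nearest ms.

set-size 5: exclude 1669
M(set-size 2) = 4577/8 = 572.125
M(set-size 5) = 3069/5 = 613.800
Difference = 613.800 − 572.125 = 41.675 ms

42 ms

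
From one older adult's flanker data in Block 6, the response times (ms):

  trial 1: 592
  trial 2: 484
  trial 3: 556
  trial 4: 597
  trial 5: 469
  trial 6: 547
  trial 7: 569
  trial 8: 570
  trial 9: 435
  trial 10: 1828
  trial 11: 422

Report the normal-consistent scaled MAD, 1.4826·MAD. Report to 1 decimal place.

Sorted: 422, 435, 469, 484, 547, 556, 569, 570, 592, 597, 1828 → median = 556
|x − 556| sorted: 0, 9, 13, 14, 36, 41, 72, 87, 121, 134, 1272 → MAD = 41
Robust SD ≈ 1.4826 × 41 = 60.787

60.8 ms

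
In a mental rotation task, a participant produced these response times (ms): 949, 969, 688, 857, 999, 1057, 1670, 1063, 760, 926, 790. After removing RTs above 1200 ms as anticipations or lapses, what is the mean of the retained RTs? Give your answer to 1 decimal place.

905.8 ms

Excluded: 1670
Retained (n=10): Σ = 9058
Mean = 9058/10 = 905.8000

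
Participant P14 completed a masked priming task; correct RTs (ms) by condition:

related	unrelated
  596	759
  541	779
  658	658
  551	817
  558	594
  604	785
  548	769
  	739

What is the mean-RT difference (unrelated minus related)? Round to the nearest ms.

M(related) = 4056/7 = 579.429
M(unrelated) = 5900/8 = 737.500
Difference = 737.500 − 579.429 = 158.071 ms

158 ms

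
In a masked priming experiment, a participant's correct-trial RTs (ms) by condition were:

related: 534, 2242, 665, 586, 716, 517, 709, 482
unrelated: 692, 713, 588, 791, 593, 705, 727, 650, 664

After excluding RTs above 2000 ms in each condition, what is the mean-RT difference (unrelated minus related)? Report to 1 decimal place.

related: exclude 2242
M(related) = 4209/7 = 601.286
M(unrelated) = 6123/9 = 680.333
Difference = 680.333 − 601.286 = 79.048 ms

79.0 ms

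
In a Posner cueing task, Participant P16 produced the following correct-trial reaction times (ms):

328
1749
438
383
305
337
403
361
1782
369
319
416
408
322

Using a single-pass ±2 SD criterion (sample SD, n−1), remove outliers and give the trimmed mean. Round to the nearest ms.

n = 14, ΣRT = 7920, M = 565.714
Σ(x−M)² = 3380634.86; s = √(3380634.86/13) = 509.950
Cutoffs: 565.714 ± 2·509.950 → [-454.2, 1585.6]
Outside: 1749, 1782 → excluded.
Retained (n=12): Σ = 4389, mean = 4389/12 = 365.750

366 ms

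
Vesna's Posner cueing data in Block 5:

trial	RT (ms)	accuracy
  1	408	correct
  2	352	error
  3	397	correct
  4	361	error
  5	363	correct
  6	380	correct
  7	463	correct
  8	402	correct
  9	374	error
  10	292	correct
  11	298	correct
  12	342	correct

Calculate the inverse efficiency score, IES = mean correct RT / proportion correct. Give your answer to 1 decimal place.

495.6 ms

Correct trials (n=9): 408, 397, 363, 380, 463, 402, 292, 298, 342
Mean correct RT = 3345/9 = 371.6667 ms
Proportion correct = 9/12
IES = 371.6667 / (9/12) = 495.556 ms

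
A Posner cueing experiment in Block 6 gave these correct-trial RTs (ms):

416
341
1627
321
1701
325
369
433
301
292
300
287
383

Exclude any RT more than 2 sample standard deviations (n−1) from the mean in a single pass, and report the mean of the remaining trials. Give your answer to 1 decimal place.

342.5 ms

n = 13, ΣRT = 7096, M = 545.846
Σ(x−M)² = 2983781.69; s = √(2983781.69/12) = 498.647
Cutoffs: 545.846 ± 2·498.647 → [-451.4, 1543.1]
Outside: 1627, 1701 → excluded.
Retained (n=11): Σ = 3768, mean = 3768/11 = 342.545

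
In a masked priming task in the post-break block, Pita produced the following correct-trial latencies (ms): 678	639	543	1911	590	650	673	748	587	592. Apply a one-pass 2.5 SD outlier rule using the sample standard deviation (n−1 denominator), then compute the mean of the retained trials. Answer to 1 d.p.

n = 10, ΣRT = 7611, M = 761.100
Σ(x−M)² = 1500108.90; s = √(1500108.90/9) = 408.263
Cutoffs: 761.100 ± 2.5·408.263 → [-259.6, 1781.8]
Outside: 1911 → excluded.
Retained (n=9): Σ = 5700, mean = 5700/9 = 633.333

633.3 ms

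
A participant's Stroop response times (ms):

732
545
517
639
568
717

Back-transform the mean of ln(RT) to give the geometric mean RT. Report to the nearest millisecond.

614 ms

ln(RT): 6.5958, 6.3008, 6.2480, 6.4599, 6.3421, 6.5751
Mean ln(RT) = 38.5217/6 = 6.42029
Geometric mean = exp(6.42029) = 614.18 ms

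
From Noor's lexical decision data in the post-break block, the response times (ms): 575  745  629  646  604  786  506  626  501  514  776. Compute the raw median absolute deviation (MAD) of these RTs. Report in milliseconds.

112 ms

Sorted: 501, 506, 514, 575, 604, 626, 629, 646, 745, 776, 786 → median = 626
|x − 626|: 51, 119, 3, 20, 22, 160, 120, 0, 125, 112, 150
Sorted deviations: 0, 3, 20, 22, 51, 112, 119, 120, 125, 150, 160 → MAD = 112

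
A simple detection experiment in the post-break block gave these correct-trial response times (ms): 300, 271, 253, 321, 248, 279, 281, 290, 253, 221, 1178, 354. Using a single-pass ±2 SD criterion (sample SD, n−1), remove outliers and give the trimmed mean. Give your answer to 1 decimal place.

279.2 ms

n = 12, ΣRT = 4249, M = 354.083
Σ(x−M)² = 754246.92; s = √(754246.92/11) = 261.855
Cutoffs: 354.083 ± 2·261.855 → [-169.6, 877.8]
Outside: 1178 → excluded.
Retained (n=11): Σ = 3071, mean = 3071/11 = 279.182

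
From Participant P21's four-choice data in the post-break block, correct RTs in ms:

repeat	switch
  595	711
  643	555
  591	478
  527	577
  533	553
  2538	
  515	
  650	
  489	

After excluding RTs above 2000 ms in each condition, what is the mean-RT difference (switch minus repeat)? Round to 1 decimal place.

repeat: exclude 2538
M(repeat) = 4543/8 = 567.875
M(switch) = 2874/5 = 574.800
Difference = 574.800 − 567.875 = 6.925 ms

6.9 ms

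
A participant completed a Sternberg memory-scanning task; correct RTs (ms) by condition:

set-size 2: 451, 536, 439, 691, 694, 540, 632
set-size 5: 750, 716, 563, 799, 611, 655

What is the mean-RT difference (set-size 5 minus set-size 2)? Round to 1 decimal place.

M(set-size 2) = 3983/7 = 569.000
M(set-size 5) = 4094/6 = 682.333
Difference = 682.333 − 569.000 = 113.333 ms

113.3 ms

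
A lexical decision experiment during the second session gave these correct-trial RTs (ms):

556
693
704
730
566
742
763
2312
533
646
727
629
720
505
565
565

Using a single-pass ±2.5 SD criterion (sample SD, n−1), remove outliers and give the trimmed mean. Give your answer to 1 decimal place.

n = 16, ΣRT = 11956, M = 747.250
Σ(x−M)² = 2719663.00; s = √(2719663.00/15) = 425.806
Cutoffs: 747.250 ± 2.5·425.806 → [-317.3, 1811.8]
Outside: 2312 → excluded.
Retained (n=15): Σ = 9644, mean = 9644/15 = 642.933

642.9 ms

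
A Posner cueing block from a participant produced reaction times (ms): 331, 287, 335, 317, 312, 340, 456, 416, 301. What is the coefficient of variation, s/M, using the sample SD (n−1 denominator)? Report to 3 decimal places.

0.162

n = 9, Σ = 3095, M = 343.8889
Σ(x−M)² = 24844.889; s = √(24844.889/8) = 55.7280
CV = 55.7280 / 343.8889 = 0.16205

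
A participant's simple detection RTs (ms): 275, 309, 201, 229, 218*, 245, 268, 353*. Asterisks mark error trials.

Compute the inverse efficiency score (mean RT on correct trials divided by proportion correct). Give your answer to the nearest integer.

Correct trials (n=6): 275, 309, 201, 229, 245, 268
Mean correct RT = 1527/6 = 254.5000 ms
Proportion correct = 6/8
IES = 254.5000 / (6/8) = 339.333 ms

339 ms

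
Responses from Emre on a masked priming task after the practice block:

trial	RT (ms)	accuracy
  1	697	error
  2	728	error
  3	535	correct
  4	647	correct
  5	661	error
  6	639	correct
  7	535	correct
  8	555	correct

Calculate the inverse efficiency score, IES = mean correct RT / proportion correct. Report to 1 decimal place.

931.5 ms

Correct trials (n=5): 535, 647, 639, 535, 555
Mean correct RT = 2911/5 = 582.2000 ms
Proportion correct = 5/8
IES = 582.2000 / (5/8) = 931.520 ms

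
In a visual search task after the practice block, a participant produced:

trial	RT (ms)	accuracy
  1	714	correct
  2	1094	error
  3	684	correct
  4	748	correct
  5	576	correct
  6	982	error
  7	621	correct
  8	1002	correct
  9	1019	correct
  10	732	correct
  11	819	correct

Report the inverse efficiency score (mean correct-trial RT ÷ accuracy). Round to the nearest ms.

939 ms

Correct trials (n=9): 714, 684, 748, 576, 621, 1002, 1019, 732, 819
Mean correct RT = 6915/9 = 768.3333 ms
Proportion correct = 9/11
IES = 768.3333 / (9/11) = 939.074 ms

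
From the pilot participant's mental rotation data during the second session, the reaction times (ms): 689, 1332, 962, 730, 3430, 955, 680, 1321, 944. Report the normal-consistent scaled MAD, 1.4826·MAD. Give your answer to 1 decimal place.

Sorted: 680, 689, 730, 944, 955, 962, 1321, 1332, 3430 → median = 955
|x − 955| sorted: 0, 7, 11, 225, 266, 275, 366, 377, 2475 → MAD = 266
Robust SD ≈ 1.4826 × 266 = 394.372

394.4 ms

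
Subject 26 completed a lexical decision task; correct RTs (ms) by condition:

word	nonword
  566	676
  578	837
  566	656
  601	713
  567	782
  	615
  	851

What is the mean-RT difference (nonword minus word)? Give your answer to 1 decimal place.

157.3 ms

M(word) = 2878/5 = 575.600
M(nonword) = 5130/7 = 732.857
Difference = 732.857 − 575.600 = 157.257 ms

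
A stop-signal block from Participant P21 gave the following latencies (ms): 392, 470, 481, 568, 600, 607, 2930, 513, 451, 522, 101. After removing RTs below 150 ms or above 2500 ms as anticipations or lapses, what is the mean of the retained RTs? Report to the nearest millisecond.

512 ms

Excluded: 101, 2930
Retained (n=9): Σ = 4604
Mean = 4604/9 = 511.5556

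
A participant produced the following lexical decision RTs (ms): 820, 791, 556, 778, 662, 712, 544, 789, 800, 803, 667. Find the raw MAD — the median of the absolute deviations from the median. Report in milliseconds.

Sorted: 544, 556, 662, 667, 712, 778, 789, 791, 800, 803, 820 → median = 778
|x − 778|: 42, 13, 222, 0, 116, 66, 234, 11, 22, 25, 111
Sorted deviations: 0, 11, 13, 22, 25, 42, 66, 111, 116, 222, 234 → MAD = 42

42 ms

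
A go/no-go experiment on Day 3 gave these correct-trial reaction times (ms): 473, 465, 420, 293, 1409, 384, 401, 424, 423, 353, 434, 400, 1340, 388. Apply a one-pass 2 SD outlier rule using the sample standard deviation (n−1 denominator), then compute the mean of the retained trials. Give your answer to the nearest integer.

405 ms

n = 14, ΣRT = 7607, M = 543.357
Σ(x−M)² = 1640237.21; s = √(1640237.21/13) = 355.207
Cutoffs: 543.357 ± 2·355.207 → [-167.1, 1253.8]
Outside: 1340, 1409 → excluded.
Retained (n=12): Σ = 4858, mean = 4858/12 = 404.833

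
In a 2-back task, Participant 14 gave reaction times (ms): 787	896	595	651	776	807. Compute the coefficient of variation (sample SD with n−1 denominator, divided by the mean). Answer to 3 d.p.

n = 6, Σ = 4512, M = 752.0000
Σ(x−M)² = 60412.000; s = √(60412.000/5) = 109.9200
CV = 109.9200 / 752.0000 = 0.14617

0.146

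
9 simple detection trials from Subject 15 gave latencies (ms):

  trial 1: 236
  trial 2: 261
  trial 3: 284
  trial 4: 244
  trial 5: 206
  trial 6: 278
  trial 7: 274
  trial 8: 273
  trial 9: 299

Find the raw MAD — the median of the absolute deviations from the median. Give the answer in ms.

12 ms

Sorted: 206, 236, 244, 261, 273, 274, 278, 284, 299 → median = 273
|x − 273|: 37, 12, 11, 29, 67, 5, 1, 0, 26
Sorted deviations: 0, 1, 5, 11, 12, 26, 29, 37, 67 → MAD = 12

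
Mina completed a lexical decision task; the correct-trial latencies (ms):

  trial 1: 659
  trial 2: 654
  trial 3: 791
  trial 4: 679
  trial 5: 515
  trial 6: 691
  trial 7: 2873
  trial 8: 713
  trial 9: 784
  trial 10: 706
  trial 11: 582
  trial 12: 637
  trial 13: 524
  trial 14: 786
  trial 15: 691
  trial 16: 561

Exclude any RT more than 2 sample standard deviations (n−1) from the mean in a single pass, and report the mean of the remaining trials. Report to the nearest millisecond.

n = 16, ΣRT = 12846, M = 802.875
Σ(x−M)² = 4682349.75; s = √(4682349.75/15) = 558.710
Cutoffs: 802.875 ± 2·558.710 → [-314.5, 1920.3]
Outside: 2873 → excluded.
Retained (n=15): Σ = 9973, mean = 9973/15 = 664.867

665 ms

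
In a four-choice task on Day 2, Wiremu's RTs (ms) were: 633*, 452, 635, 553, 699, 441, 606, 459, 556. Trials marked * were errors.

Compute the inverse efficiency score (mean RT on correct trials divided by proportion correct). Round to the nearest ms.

Correct trials (n=8): 452, 635, 553, 699, 441, 606, 459, 556
Mean correct RT = 4401/8 = 550.1250 ms
Proportion correct = 8/9
IES = 550.1250 / (8/9) = 618.891 ms

619 ms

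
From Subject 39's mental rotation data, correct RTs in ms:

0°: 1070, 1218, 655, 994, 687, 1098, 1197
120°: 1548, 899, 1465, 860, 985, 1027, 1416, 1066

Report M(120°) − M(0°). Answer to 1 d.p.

M(0°) = 6919/7 = 988.429
M(120°) = 9266/8 = 1158.250
Difference = 1158.250 − 988.429 = 169.821 ms

169.8 ms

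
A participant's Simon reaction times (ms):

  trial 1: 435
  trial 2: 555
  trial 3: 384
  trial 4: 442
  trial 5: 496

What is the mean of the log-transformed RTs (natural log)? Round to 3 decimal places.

6.129

ln(RT): 6.0753, 6.3190, 5.9506, 6.0913, 6.2066
Σ ln(RT) = 30.6428
Mean = 30.6428/5 = 6.12857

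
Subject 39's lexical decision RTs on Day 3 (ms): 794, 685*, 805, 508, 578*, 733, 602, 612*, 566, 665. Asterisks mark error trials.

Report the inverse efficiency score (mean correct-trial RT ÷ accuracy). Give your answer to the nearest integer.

954 ms

Correct trials (n=7): 794, 805, 508, 733, 602, 566, 665
Mean correct RT = 4673/7 = 667.5714 ms
Proportion correct = 7/10
IES = 667.5714 / (7/10) = 953.673 ms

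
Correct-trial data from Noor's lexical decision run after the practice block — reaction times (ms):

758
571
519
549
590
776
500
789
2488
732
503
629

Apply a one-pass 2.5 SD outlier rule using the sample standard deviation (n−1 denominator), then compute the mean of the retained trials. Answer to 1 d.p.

n = 12, ΣRT = 9404, M = 783.667
Σ(x−M)² = 3299180.67; s = √(3299180.67/11) = 547.655
Cutoffs: 783.667 ± 2.5·547.655 → [-585.5, 2152.8]
Outside: 2488 → excluded.
Retained (n=11): Σ = 6916, mean = 6916/11 = 628.727

628.7 ms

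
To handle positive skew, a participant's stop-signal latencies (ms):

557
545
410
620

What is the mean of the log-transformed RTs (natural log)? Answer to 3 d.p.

ln(RT): 6.3226, 6.3008, 6.0162, 6.4297
Σ ln(RT) = 25.0692
Mean = 25.0692/4 = 6.26731

6.267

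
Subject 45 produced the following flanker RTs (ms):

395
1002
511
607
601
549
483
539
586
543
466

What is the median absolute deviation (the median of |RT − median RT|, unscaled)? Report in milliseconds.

58 ms

Sorted: 395, 466, 483, 511, 539, 543, 549, 586, 601, 607, 1002 → median = 543
|x − 543|: 148, 459, 32, 64, 58, 6, 60, 4, 43, 0, 77
Sorted deviations: 0, 4, 6, 32, 43, 58, 60, 64, 77, 148, 459 → MAD = 58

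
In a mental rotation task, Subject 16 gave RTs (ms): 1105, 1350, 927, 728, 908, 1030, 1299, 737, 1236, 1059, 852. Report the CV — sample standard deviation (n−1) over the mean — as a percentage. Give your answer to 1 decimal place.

20.9%

n = 11, Σ = 11231, M = 1021.0000
Σ(x−M)² = 457002.000; s = √(457002.000/10) = 213.7761
CV = 213.7761 / 1021.0000 = 0.20938 = 20.938%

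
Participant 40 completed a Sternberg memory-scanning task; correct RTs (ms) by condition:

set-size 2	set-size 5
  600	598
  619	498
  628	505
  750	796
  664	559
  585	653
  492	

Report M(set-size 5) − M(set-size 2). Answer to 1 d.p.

M(set-size 2) = 4338/7 = 619.714
M(set-size 5) = 3609/6 = 601.500
Difference = 601.500 − 619.714 = -18.214 ms

-18.2 ms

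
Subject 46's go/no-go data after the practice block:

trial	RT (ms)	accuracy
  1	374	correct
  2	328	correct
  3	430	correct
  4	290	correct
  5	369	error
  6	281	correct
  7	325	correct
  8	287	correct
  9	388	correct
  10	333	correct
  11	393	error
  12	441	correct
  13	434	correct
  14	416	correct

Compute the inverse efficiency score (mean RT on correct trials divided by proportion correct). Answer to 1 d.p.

Correct trials (n=12): 374, 328, 430, 290, 281, 325, 287, 388, 333, 441, 434, 416
Mean correct RT = 4327/12 = 360.5833 ms
Proportion correct = 12/14
IES = 360.5833 / (12/14) = 420.681 ms

420.7 ms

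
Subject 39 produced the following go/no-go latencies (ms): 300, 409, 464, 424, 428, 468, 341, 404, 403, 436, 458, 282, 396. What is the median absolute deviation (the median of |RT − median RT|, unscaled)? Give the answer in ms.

Sorted: 282, 300, 341, 396, 403, 404, 409, 424, 428, 436, 458, 464, 468 → median = 409
|x − 409|: 109, 0, 55, 15, 19, 59, 68, 5, 6, 27, 49, 127, 13
Sorted deviations: 0, 5, 6, 13, 15, 19, 27, 49, 55, 59, 68, 109, 127 → MAD = 27

27 ms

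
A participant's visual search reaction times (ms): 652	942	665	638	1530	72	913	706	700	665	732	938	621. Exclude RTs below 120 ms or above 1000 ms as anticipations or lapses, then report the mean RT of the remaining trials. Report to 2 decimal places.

Excluded: 72, 1530
Retained (n=11): Σ = 8172
Mean = 8172/11 = 742.9091

742.91 ms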